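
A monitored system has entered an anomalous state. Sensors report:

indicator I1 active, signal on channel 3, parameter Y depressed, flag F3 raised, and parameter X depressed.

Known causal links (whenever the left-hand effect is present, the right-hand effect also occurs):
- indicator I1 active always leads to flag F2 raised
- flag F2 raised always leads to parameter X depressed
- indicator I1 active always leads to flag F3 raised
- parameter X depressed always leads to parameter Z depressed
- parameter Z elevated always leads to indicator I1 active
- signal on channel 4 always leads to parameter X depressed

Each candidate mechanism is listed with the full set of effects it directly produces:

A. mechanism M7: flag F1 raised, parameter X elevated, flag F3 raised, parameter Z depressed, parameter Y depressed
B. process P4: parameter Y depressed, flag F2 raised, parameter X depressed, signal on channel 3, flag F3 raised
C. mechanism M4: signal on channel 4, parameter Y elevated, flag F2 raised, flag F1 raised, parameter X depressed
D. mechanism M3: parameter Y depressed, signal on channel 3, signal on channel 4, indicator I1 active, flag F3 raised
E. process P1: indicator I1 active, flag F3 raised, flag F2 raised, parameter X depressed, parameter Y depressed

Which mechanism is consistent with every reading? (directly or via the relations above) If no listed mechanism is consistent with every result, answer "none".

Checking each candidate against the observations:
(A) mechanism M7 — indicator I1 active -; signal on channel 3 -; parameter Y depressed +; flag F3 raised +; parameter X depressed -
(B) process P4 — does not account for indicator I1 active
(C) mechanism M4 — indicator I1 active -; signal on channel 3 -; parameter Y depressed -; flag F3 raised -; parameter X depressed +
(D) mechanism M3 — indicator I1 active +; signal on channel 3 +; parameter Y depressed +; flag F3 raised +; parameter X depressed + (through signal on channel 4 → parameter X depressed)
(E) process P1 — indicator I1 active +; signal on channel 3 -; parameter Y depressed +; flag F3 raised +; parameter X depressed +
Only (D) is consistent with every observation.

D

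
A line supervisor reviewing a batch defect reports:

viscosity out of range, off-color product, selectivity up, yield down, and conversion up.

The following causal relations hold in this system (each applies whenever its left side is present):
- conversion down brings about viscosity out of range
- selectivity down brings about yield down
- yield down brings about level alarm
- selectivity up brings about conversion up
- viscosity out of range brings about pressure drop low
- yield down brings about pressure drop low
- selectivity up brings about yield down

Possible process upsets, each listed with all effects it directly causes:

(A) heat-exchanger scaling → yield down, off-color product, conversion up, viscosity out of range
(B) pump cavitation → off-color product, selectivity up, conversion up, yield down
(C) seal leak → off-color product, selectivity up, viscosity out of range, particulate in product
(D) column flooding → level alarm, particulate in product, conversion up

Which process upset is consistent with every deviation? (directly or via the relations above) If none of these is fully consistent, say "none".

C

Checking each candidate against the observations:
(A) heat-exchanger scaling — viscosity out of range ✓; off-color product ✓; selectivity up ✗; yield down ✓; conversion up ✓
(B) pump cavitation — does not account for viscosity out of range
(C) seal leak — accounts for every observation (yield down by selectivity up → yield down)
(D) column flooding — viscosity out of range ✗; off-color product ✗; selectivity up ✗; yield down ✗; conversion up ✓
(C) alone accounts for all the evidence.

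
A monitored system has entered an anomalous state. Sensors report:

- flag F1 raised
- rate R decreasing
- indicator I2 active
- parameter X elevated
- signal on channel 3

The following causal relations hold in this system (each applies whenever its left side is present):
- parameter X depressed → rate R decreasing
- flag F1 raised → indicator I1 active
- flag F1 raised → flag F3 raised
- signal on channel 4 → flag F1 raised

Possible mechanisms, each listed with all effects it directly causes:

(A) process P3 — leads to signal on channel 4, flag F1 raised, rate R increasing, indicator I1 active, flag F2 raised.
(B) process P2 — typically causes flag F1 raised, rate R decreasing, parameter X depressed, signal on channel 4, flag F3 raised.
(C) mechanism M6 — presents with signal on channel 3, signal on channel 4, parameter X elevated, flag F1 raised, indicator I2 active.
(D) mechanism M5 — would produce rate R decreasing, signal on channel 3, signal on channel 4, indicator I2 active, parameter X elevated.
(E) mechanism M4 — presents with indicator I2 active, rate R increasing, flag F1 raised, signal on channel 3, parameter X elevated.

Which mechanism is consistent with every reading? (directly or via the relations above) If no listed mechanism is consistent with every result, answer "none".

D

Checking each candidate against the observations:
(A) process P3 — flag F1 raised yes; rate R decreasing NO; indicator I2 active NO; parameter X elevated NO; signal on channel 3 NO
(B) process P2 — fails on indicator I2 active, parameter X elevated, signal on channel 3 (predicts parameter X depressed, not parameter X elevated)
(C) mechanism M6 — flag F1 raised yes; rate R decreasing NO; indicator I2 active yes; parameter X elevated yes; signal on channel 3 yes
(D) mechanism M5 — flag F1 raised yes (via signal on channel 4 → flag F1 raised); rate R decreasing yes; indicator I2 active yes; parameter X elevated yes; signal on channel 3 yes
(E) mechanism M4 — flag F1 raised yes; rate R decreasing NO; indicator I2 active yes; parameter X elevated yes; signal on channel 3 yes
(D) alone accounts for all the evidence.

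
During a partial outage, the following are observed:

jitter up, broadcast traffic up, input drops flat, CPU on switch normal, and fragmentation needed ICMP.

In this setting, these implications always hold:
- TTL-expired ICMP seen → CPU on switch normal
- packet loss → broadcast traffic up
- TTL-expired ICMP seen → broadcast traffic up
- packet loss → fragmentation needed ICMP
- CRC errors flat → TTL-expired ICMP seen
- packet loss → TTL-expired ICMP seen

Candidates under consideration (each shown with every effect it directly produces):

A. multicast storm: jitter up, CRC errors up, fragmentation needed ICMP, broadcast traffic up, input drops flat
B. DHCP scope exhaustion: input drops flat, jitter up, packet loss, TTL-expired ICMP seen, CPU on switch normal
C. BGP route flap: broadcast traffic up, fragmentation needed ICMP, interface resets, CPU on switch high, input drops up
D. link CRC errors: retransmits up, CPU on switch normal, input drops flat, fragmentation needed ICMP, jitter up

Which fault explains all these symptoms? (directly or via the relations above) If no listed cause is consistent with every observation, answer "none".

For each candidate, compare predicted effects to what was observed:
(A) multicast storm — does not account for CPU on switch normal
(B) DHCP scope exhaustion — jitter up yes; broadcast traffic up yes (through packet loss → broadcast traffic up); input drops flat yes; CPU on switch normal yes; fragmentation needed ICMP yes (through packet loss → fragmentation needed ICMP)
(C) BGP route flap — jitter up NO; broadcast traffic up yes; input drops flat NO; CPU on switch normal NO; fragmentation needed ICMP yes
(D) link CRC errors — jitter up yes; broadcast traffic up NO; input drops flat yes; CPU on switch normal yes; fragmentation needed ICMP yes
(B) is the only candidate with no mismatches.

B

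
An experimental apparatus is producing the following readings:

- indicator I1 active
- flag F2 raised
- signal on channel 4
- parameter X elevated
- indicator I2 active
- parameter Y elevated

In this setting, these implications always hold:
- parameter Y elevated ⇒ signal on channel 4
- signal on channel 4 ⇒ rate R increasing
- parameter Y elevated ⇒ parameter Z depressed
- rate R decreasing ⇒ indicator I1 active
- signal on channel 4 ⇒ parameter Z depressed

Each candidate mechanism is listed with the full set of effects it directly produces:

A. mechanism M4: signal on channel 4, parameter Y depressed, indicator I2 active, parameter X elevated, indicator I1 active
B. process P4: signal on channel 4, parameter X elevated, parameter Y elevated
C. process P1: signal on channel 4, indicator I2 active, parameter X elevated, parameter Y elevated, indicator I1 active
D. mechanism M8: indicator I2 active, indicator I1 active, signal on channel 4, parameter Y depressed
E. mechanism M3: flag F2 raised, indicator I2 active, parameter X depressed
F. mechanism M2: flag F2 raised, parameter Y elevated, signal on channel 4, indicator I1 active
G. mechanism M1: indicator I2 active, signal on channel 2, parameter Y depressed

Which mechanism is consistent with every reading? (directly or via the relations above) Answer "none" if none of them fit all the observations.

Checking each candidate against the observations:
(A) mechanism M4 — indicator I1 active match; flag F2 raised miss; signal on channel 4 match; parameter X elevated match; indicator I2 active match; parameter Y elevated miss
(B) process P4 — indicator I1 active miss; flag F2 raised miss; signal on channel 4 match; parameter X elevated match; indicator I2 active miss; parameter Y elevated match
(C) process P1 — does not account for flag F2 raised
(D) mechanism M8 — fails on flag F2 raised, parameter X elevated, parameter Y elevated (predicts parameter Y depressed, not parameter Y elevated)
(E) mechanism M3 — indicator I1 active miss; flag F2 raised match; signal on channel 4 miss; parameter X elevated miss; indicator I2 active match; parameter Y elevated miss
(F) mechanism M2 — does not account for parameter X elevated, indicator I2 active
(G) mechanism M1 — fails on indicator I1 active, flag F2 raised, signal on channel 4, parameter X elevated, parameter Y elevated (predicts parameter Y depressed, not parameter Y elevated)
No candidate is consistent with all observations.

none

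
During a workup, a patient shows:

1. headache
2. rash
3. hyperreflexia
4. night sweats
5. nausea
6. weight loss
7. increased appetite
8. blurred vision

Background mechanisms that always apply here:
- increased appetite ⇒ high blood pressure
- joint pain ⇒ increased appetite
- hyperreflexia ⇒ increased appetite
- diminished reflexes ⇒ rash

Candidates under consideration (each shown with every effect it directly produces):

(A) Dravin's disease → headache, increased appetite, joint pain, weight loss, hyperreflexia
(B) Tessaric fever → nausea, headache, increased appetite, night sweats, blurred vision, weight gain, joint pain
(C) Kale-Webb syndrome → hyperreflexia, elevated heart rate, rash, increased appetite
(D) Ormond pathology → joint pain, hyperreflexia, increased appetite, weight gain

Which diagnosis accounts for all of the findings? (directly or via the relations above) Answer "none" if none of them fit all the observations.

For each candidate, compare predicted effects to what was observed:
(A) Dravin's disease — does not account for rash, night sweats, nausea, blurred vision
(B) Tessaric fever — headache +; rash -; hyperreflexia -; night sweats +; nausea +; weight loss -; increased appetite +; blurred vision +
(C) Kale-Webb syndrome — does not account for headache, night sweats, nausea, weight loss, blurred vision
(D) Ormond pathology — fails on headache, rash, night sweats, nausea, weight loss, blurred vision (predicts weight gain, not weight loss)
No candidate is consistent with all observations.

none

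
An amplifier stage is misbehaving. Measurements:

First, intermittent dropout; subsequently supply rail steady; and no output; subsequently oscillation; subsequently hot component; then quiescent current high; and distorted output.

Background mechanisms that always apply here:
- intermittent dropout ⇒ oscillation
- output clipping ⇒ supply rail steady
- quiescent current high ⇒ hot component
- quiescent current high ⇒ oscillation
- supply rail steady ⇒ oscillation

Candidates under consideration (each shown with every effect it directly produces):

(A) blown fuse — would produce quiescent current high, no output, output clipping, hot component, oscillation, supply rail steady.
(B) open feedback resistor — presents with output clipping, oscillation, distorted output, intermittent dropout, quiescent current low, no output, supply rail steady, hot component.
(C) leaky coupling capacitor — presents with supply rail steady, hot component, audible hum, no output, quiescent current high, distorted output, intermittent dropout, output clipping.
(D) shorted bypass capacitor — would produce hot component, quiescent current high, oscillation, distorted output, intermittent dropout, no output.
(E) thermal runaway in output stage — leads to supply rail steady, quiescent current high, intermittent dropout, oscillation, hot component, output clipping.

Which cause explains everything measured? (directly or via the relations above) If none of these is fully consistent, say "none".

Per-candidate check:
(A) blown fuse — intermittent dropout NO; supply rail steady yes; no output yes; oscillation yes; hot component yes; quiescent current high yes; distorted output NO
(B) open feedback resistor — intermittent dropout yes; supply rail steady yes; no output yes; oscillation yes; hot component yes; quiescent current high NO; distorted output yes
(C) leaky coupling capacitor — intermittent dropout yes; supply rail steady yes; no output yes; oscillation yes (through supply rail steady → oscillation); hot component yes; quiescent current high yes; distorted output yes
(D) shorted bypass capacitor — intermittent dropout yes; supply rail steady NO; no output yes; oscillation yes; hot component yes; quiescent current high yes; distorted output yes
(E) thermal runaway in output stage — does not account for no output, distorted output
(C) is the only candidate with no mismatches.

C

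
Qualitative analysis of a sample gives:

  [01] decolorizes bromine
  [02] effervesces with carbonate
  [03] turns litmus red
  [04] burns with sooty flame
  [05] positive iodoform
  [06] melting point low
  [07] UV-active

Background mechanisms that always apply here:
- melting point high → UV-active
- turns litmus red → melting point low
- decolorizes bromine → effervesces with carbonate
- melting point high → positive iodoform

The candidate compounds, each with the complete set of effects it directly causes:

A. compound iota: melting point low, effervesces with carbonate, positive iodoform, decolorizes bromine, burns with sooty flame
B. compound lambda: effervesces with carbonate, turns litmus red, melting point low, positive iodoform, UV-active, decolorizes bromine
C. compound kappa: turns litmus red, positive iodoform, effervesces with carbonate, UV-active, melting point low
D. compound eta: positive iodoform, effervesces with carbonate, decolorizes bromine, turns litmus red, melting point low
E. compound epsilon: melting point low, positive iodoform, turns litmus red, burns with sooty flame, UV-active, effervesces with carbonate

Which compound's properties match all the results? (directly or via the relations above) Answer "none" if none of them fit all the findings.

Per-candidate check:
(A) compound iota — does not account for turns litmus red, UV-active
(B) compound lambda — decolorizes bromine ✓; effervesces with carbonate ✓; turns litmus red ✓; burns with sooty flame ✗; positive iodoform ✓; melting point low ✓; UV-active ✓
(C) compound kappa — does not account for decolorizes bromine, burns with sooty flame
(D) compound eta — decolorizes bromine ✓; effervesces with carbonate ✓; turns litmus red ✓; burns with sooty flame ✗; positive iodoform ✓; melting point low ✓; UV-active ✗
(E) compound epsilon — does not account for decolorizes bromine
No candidate is consistent with all observations.

none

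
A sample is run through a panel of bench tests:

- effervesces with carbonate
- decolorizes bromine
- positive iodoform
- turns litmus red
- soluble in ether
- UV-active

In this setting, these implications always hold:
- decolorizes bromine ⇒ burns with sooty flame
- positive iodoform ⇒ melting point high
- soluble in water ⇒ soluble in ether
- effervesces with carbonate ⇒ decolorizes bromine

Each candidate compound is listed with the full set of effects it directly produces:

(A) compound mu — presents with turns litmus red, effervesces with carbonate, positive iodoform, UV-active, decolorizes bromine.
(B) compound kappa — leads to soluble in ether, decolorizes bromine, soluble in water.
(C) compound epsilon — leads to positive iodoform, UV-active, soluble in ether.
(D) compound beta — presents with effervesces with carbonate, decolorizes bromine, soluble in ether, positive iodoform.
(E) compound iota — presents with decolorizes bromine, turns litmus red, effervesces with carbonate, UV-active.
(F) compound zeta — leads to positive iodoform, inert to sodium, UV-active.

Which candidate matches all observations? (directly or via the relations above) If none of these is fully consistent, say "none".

For each candidate, compare predicted effects to what was observed:
(A) compound mu — does not account for soluble in ether
(B) compound kappa — effervesces with carbonate ✗; decolorizes bromine ✓; positive iodoform ✗; turns litmus red ✗; soluble in ether ✓; UV-active ✗
(C) compound epsilon — effervesces with carbonate ✗; decolorizes bromine ✗; positive iodoform ✓; turns litmus red ✗; soluble in ether ✓; UV-active ✓
(D) compound beta — does not account for turns litmus red, UV-active
(E) compound iota — effervesces with carbonate ✓; decolorizes bromine ✓; positive iodoform ✗; turns litmus red ✓; soluble in ether ✗; UV-active ✓
(F) compound zeta — does not account for effervesces with carbonate, decolorizes bromine, turns litmus red, soluble in ether
No candidate is consistent with all observations.

none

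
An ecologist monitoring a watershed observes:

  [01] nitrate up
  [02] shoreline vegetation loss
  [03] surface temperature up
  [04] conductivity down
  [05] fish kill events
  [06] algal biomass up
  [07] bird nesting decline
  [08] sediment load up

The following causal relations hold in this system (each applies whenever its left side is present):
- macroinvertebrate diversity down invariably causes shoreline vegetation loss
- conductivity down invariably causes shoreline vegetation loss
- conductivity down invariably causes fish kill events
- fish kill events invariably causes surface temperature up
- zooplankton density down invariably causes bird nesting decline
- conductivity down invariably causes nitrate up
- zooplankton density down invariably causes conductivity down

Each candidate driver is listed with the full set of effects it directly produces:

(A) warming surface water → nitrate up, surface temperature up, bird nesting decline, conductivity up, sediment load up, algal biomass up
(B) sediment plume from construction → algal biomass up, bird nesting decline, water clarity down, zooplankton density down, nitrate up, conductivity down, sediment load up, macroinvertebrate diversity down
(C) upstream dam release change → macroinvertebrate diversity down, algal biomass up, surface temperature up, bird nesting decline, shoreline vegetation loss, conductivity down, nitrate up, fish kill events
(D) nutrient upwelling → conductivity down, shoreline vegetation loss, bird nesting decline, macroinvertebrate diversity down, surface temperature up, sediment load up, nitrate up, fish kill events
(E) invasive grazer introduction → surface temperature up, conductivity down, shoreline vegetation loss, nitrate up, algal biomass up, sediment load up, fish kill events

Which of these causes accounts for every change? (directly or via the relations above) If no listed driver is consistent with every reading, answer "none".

For each candidate, compare predicted effects to what was observed:
(A) warming surface water — fails on shoreline vegetation loss, conductivity down, fish kill events (predicts conductivity up, not conductivity down)
(B) sediment plume from construction — nitrate up yes; shoreline vegetation loss yes (through conductivity down → shoreline vegetation loss); surface temperature up yes (through conductivity down → fish kill events → surface temperature up); conductivity down yes; fish kill events yes (through conductivity down → fish kill events); algal biomass up yes; bird nesting decline yes; sediment load up yes
(C) upstream dam release change — does not account for sediment load up
(D) nutrient upwelling — nitrate up yes; shoreline vegetation loss yes; surface temperature up yes; conductivity down yes; fish kill events yes; algal biomass up NO; bird nesting decline yes; sediment load up yes
(E) invasive grazer introduction — nitrate up yes; shoreline vegetation loss yes; surface temperature up yes; conductivity down yes; fish kill events yes; algal biomass up yes; bird nesting decline NO; sediment load up yes
Only (B) is consistent with every observation.

B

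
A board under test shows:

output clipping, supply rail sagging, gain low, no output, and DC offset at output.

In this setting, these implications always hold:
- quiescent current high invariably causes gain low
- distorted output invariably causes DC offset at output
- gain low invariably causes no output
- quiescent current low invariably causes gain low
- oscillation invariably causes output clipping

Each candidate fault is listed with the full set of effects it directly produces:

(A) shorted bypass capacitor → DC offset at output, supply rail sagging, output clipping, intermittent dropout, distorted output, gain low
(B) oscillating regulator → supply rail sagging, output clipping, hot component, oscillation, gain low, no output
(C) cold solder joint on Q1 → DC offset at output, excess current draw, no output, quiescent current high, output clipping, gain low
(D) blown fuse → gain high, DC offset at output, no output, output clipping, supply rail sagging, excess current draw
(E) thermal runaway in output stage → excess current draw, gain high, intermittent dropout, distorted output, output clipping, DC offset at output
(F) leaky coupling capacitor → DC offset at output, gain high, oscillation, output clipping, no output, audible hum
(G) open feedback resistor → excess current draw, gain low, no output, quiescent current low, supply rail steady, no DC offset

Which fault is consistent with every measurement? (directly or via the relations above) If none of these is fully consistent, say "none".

A

Checking each candidate against the observations:
(A) shorted bypass capacitor — accounts for every observation (no output via gain low → no output)
(B) oscillating regulator — output clipping ✓; supply rail sagging ✓; gain low ✓; no output ✓; DC offset at output ✗
(C) cold solder joint on Q1 — does not account for supply rail sagging
(D) blown fuse — output clipping ✓; supply rail sagging ✓; gain low ✗; no output ✓; DC offset at output ✓
(E) thermal runaway in output stage — output clipping ✓; supply rail sagging ✗; gain low ✗; no output ✗; DC offset at output ✓
(F) leaky coupling capacitor — output clipping ✓; supply rail sagging ✗; gain low ✗; no output ✓; DC offset at output ✓
(G) open feedback resistor — output clipping ✗; supply rail sagging ✗; gain low ✓; no output ✓; DC offset at output ✗
(A) is the only candidate with no mismatches.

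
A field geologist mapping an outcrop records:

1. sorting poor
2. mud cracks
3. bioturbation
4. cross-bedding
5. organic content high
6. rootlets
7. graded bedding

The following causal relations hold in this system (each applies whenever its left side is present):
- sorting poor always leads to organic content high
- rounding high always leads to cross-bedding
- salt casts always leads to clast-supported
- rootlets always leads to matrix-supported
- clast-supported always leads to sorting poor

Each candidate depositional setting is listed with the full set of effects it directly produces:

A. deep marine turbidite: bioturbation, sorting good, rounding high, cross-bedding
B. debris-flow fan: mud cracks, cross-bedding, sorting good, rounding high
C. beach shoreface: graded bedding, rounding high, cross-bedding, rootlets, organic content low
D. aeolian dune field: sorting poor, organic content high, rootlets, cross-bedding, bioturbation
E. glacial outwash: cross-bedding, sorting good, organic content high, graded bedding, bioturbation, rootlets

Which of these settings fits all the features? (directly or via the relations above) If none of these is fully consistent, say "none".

Testing each hypothesis:
(A) deep marine turbidite — fails on sorting poor, mud cracks, organic content high, rootlets, graded bedding (predicts sorting good, not sorting poor)
(B) debris-flow fan — fails on sorting poor, bioturbation, organic content high, rootlets, graded bedding (predicts sorting good, not sorting poor)
(C) beach shoreface — sorting poor -; mud cracks -; bioturbation -; cross-bedding +; organic content high -; rootlets +; graded bedding +
(D) aeolian dune field — sorting poor +; mud cracks -; bioturbation +; cross-bedding +; organic content high +; rootlets +; graded bedding -
(E) glacial outwash — fails on sorting poor, mud cracks (predicts sorting good, not sorting poor)
Every candidate fails on at least one observation.

none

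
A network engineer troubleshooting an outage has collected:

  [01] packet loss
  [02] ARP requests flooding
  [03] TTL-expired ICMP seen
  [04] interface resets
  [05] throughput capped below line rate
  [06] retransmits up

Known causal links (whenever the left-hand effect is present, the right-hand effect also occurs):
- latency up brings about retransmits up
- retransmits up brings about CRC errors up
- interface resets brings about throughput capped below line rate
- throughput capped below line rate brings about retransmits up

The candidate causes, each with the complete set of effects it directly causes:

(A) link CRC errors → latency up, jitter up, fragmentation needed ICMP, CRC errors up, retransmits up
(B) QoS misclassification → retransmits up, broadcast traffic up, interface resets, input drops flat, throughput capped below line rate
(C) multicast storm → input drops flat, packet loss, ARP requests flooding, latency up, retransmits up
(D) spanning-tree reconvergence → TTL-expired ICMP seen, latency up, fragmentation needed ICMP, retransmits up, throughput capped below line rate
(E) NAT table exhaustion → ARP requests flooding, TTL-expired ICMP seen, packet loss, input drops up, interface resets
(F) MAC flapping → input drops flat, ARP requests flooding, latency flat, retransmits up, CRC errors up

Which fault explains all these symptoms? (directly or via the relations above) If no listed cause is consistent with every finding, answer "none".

E

Testing each hypothesis:
(A) link CRC errors — packet loss NO; ARP requests flooding NO; TTL-expired ICMP seen NO; interface resets NO; throughput capped below line rate NO; retransmits up yes
(B) QoS misclassification — does not account for packet loss, ARP requests flooding, TTL-expired ICMP seen
(C) multicast storm — packet loss yes; ARP requests flooding yes; TTL-expired ICMP seen NO; interface resets NO; throughput capped below line rate NO; retransmits up yes
(D) spanning-tree reconvergence — does not account for packet loss, ARP requests flooding, interface resets
(E) NAT table exhaustion — packet loss yes; ARP requests flooding yes; TTL-expired ICMP seen yes; interface resets yes; throughput capped below line rate yes (by interface resets → throughput capped below line rate); retransmits up yes (by interface resets → throughput capped below line rate → retransmits up)
(F) MAC flapping — packet loss NO; ARP requests flooding yes; TTL-expired ICMP seen NO; interface resets NO; throughput capped below line rate NO; retransmits up yes
(E) is the only candidate with no mismatches.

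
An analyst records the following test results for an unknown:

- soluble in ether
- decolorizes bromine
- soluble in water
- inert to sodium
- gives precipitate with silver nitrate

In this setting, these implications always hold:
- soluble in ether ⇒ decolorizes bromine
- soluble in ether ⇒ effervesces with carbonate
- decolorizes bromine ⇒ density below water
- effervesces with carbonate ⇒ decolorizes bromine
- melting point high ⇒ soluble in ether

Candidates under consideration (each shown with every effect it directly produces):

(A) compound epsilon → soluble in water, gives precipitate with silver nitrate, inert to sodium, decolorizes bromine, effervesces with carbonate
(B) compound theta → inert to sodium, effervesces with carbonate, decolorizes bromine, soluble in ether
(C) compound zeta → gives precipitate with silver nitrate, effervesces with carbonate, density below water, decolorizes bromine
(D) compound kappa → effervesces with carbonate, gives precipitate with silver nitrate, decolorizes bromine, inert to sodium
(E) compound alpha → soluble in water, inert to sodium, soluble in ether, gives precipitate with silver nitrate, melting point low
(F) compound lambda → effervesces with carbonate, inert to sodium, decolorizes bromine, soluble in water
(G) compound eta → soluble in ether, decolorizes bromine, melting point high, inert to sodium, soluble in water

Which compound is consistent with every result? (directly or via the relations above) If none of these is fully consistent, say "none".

E

Testing each hypothesis:
(A) compound epsilon — does not account for soluble in ether
(B) compound theta — does not account for soluble in water, gives precipitate with silver nitrate
(C) compound zeta — does not account for soluble in ether, soluble in water, inert to sodium
(D) compound kappa — does not account for soluble in ether, soluble in water
(E) compound alpha — accounts for every observation (decolorizes bromine through soluble in ether → decolorizes bromine)
(F) compound lambda — does not account for soluble in ether, gives precipitate with silver nitrate
(G) compound eta — does not account for gives precipitate with silver nitrate
Only (E) is consistent with every observation.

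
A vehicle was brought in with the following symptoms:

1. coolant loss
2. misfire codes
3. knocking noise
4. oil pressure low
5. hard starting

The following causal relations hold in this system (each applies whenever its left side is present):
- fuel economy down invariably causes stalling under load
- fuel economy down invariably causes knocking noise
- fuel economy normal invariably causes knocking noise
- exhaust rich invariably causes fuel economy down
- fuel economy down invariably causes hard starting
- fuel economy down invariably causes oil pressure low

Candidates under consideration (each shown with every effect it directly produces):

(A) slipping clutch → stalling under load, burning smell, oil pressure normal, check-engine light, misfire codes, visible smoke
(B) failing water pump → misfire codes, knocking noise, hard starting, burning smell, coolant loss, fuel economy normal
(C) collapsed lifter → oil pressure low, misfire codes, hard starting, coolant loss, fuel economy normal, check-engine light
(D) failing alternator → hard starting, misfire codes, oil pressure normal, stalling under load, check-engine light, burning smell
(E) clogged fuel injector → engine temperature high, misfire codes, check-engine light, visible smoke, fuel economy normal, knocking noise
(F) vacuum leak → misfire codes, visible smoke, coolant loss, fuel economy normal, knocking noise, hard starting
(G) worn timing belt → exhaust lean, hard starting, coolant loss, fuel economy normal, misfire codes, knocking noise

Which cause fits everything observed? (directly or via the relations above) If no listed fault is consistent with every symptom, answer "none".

C

For each candidate, compare predicted effects to what was observed:
(A) slipping clutch — fails on coolant loss, knocking noise, oil pressure low, hard starting (predicts oil pressure normal, not oil pressure low)
(B) failing water pump — does not account for oil pressure low
(C) collapsed lifter — coolant loss +; misfire codes +; knocking noise + (by fuel economy normal → knocking noise); oil pressure low +; hard starting +
(D) failing alternator — coolant loss -; misfire codes +; knocking noise -; oil pressure low -; hard starting +
(E) clogged fuel injector — does not account for coolant loss, oil pressure low, hard starting
(F) vacuum leak — coolant loss +; misfire codes +; knocking noise +; oil pressure low -; hard starting +
(G) worn timing belt — coolant loss +; misfire codes +; knocking noise +; oil pressure low -; hard starting +
Only (C) is consistent with every observation.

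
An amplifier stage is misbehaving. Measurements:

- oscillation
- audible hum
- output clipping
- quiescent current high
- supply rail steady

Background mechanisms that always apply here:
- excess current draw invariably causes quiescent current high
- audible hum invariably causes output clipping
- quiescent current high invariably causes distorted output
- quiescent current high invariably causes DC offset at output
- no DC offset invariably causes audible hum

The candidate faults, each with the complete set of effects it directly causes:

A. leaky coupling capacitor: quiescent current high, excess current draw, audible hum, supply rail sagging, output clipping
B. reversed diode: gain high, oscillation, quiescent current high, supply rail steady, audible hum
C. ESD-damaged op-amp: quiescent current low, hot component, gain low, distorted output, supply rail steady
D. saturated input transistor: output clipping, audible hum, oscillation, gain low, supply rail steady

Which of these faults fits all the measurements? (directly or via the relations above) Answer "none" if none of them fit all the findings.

B

Per-candidate check:
(A) leaky coupling capacitor — fails on oscillation, supply rail steady (predicts supply rail sagging, not supply rail steady)
(B) reversed diode — accounts for every observation (output clipping by audible hum → output clipping)
(C) ESD-damaged op-amp — oscillation -; audible hum -; output clipping -; quiescent current high -; supply rail steady +
(D) saturated input transistor — does not account for quiescent current high
(B) is the only candidate with no mismatches.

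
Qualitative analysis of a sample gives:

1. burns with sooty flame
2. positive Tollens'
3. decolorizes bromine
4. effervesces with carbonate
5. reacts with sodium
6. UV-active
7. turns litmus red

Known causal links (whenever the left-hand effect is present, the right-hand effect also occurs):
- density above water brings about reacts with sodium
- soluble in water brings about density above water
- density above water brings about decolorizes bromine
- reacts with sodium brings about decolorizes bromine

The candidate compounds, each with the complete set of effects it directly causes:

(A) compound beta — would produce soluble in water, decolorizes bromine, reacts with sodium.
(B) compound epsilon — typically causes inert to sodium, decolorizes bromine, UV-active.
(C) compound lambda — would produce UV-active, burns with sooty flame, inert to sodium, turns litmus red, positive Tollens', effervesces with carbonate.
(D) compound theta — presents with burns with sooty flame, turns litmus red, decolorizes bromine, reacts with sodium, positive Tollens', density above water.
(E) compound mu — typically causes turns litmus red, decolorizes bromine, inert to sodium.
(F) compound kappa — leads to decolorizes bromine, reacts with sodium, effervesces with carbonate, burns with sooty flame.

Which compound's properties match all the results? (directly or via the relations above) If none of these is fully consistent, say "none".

none

Per-candidate check:
(A) compound beta — does not account for burns with sooty flame, positive Tollens', effervesces with carbonate, UV-active, turns litmus red
(B) compound epsilon — burns with sooty flame -; positive Tollens' -; decolorizes bromine +; effervesces with carbonate -; reacts with sodium -; UV-active +; turns litmus red -
(C) compound lambda — fails on decolorizes bromine, reacts with sodium (predicts inert to sodium, not reacts with sodium)
(D) compound theta — burns with sooty flame +; positive Tollens' +; decolorizes bromine +; effervesces with carbonate -; reacts with sodium +; UV-active -; turns litmus red +
(E) compound mu — burns with sooty flame -; positive Tollens' -; decolorizes bromine +; effervesces with carbonate -; reacts with sodium -; UV-active -; turns litmus red +
(F) compound kappa — burns with sooty flame +; positive Tollens' -; decolorizes bromine +; effervesces with carbonate +; reacts with sodium +; UV-active -; turns litmus red -
No candidate is consistent with all observations.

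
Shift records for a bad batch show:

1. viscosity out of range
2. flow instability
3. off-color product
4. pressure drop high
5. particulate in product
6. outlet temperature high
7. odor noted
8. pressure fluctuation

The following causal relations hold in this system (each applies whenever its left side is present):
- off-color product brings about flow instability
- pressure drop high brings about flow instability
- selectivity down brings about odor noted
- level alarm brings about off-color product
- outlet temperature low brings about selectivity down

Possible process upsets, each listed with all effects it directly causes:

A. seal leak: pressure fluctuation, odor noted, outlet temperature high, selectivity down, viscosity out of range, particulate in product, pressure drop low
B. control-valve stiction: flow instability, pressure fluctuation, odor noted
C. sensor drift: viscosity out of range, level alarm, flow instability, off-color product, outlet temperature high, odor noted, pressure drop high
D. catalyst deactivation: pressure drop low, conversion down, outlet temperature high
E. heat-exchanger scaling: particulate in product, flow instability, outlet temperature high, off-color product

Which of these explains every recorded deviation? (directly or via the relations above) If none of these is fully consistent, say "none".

Testing each hypothesis:
(A) seal leak — viscosity out of range match; flow instability miss; off-color product miss; pressure drop high miss; particulate in product match; outlet temperature high match; odor noted match; pressure fluctuation match
(B) control-valve stiction — does not account for viscosity out of range, off-color product, pressure drop high, particulate in product, outlet temperature high
(C) sensor drift — viscosity out of range match; flow instability match; off-color product match; pressure drop high match; particulate in product miss; outlet temperature high match; odor noted match; pressure fluctuation miss
(D) catalyst deactivation — viscosity out of range miss; flow instability miss; off-color product miss; pressure drop high miss; particulate in product miss; outlet temperature high match; odor noted miss; pressure fluctuation miss
(E) heat-exchanger scaling — viscosity out of range miss; flow instability match; off-color product match; pressure drop high miss; particulate in product match; outlet temperature high match; odor noted miss; pressure fluctuation miss
None of the listed candidates fits everything.

none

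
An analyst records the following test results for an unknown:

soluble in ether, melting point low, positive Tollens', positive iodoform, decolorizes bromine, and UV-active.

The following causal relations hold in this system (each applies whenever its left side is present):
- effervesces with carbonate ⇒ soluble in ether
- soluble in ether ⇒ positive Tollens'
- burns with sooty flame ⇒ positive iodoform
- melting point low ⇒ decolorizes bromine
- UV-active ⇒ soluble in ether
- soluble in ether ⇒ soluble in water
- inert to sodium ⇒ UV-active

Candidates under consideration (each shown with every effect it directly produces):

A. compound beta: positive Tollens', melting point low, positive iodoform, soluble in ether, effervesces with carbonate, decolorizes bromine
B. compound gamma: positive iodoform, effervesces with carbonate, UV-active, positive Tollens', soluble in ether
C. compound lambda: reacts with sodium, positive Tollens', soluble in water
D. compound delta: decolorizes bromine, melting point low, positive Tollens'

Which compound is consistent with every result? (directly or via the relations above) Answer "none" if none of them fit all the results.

none

Per-candidate check:
(A) compound beta — soluble in ether ✓; melting point low ✓; positive Tollens' ✓; positive iodoform ✓; decolorizes bromine ✓; UV-active ✗
(B) compound gamma — does not account for melting point low, decolorizes bromine
(C) compound lambda — soluble in ether ✗; melting point low ✗; positive Tollens' ✓; positive iodoform ✗; decolorizes bromine ✗; UV-active ✗
(D) compound delta — soluble in ether ✗; melting point low ✓; positive Tollens' ✓; positive iodoform ✗; decolorizes bromine ✓; UV-active ✗
No candidate is consistent with all observations.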